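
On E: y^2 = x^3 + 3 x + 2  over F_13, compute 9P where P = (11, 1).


k = 9 = 1001_2 (binary, LSB first: 1001)
Double-and-add from P = (11, 1):
  bit 0 = 1: acc = O + (11, 1) = (11, 1)
  bit 1 = 0: acc unchanged = (11, 1)
  bit 2 = 0: acc unchanged = (11, 1)
  bit 3 = 1: acc = (11, 1) + (3, 5) = (9, 11)

9P = (9, 11)


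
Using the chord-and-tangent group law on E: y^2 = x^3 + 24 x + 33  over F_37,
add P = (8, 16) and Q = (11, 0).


P != Q, so use the chord formula.
s = (y2 - y1) / (x2 - x1) = (21) / (3) mod 37 = 7
x3 = s^2 - x1 - x2 mod 37 = 7^2 - 8 - 11 = 30
y3 = s (x1 - x3) - y1 mod 37 = 7 * (8 - 30) - 16 = 15

P + Q = (30, 15)


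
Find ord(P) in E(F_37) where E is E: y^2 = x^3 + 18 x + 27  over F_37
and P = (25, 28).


Compute successive multiples of P until we hit O:
  1P = (25, 28)
  2P = (20, 32)
  3P = (3, 21)
  4P = (13, 33)
  5P = (2, 21)
  6P = (1, 34)
  7P = (18, 35)
  8P = (32, 16)
  ... (continuing to 18P)
  18P = O

ord(P) = 18


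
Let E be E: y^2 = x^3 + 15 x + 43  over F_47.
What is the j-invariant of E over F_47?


Delta = -16(4 a^3 + 27 b^2) mod 47 = 9
-1728 * (4 a)^3 = -1728 * (4*15)^3 mod 47 = 9
j = 9 * 9^(-1) mod 47 = 1

j = 1 (mod 47)


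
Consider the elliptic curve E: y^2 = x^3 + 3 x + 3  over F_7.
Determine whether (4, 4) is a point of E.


Check whether y^2 = x^3 + 3 x + 3 (mod 7) for (x, y) = (4, 4).
LHS: y^2 = 4^2 mod 7 = 2
RHS: x^3 + 3 x + 3 = 4^3 + 3*4 + 3 mod 7 = 2
LHS = RHS

Yes, on the curve


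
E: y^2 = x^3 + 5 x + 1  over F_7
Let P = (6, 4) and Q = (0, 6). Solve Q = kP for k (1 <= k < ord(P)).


Enumerate multiples of P until we hit Q = (0, 6):
  1P = (6, 4)
  2P = (3, 6)
  3P = (0, 6)
Match found at i = 3.

k = 3


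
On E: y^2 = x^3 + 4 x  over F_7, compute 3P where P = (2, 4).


k = 3 = 11_2 (binary, LSB first: 11)
Double-and-add from P = (2, 4):
  bit 0 = 1: acc = O + (2, 4) = (2, 4)
  bit 1 = 1: acc = (2, 4) + (0, 0) = (2, 3)

3P = (2, 3)


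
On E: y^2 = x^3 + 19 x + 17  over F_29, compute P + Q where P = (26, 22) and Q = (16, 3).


P != Q, so use the chord formula.
s = (y2 - y1) / (x2 - x1) = (10) / (19) mod 29 = 28
x3 = s^2 - x1 - x2 mod 29 = 28^2 - 26 - 16 = 17
y3 = s (x1 - x3) - y1 mod 29 = 28 * (26 - 17) - 22 = 27

P + Q = (17, 27)


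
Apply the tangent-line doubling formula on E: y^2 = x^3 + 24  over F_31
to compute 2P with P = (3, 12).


Doubling: s = (3 x1^2 + a) / (2 y1)
s = (3*3^2 + 0) / (2*12) mod 31 = 5
x3 = s^2 - 2 x1 mod 31 = 5^2 - 2*3 = 19
y3 = s (x1 - x3) - y1 mod 31 = 5 * (3 - 19) - 12 = 1

2P = (19, 1)


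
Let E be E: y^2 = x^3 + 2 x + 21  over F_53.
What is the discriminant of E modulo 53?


4 a^3 + 27 b^2 = 4*2^3 + 27*21^2 = 32 + 11907 = 11939
Delta = -16 * (11939) = -191024
Delta mod 53 = 41

Delta = 41 (mod 53)


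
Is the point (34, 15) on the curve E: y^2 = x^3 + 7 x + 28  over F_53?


Check whether y^2 = x^3 + 7 x + 28 (mod 53) for (x, y) = (34, 15).
LHS: y^2 = 15^2 mod 53 = 13
RHS: x^3 + 7 x + 28 = 34^3 + 7*34 + 28 mod 53 = 32
LHS != RHS

No, not on the curve


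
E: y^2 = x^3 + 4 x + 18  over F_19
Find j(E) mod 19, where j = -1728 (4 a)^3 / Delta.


Delta = -16(4 a^3 + 27 b^2) mod 19 = 13
-1728 * (4 a)^3 = -1728 * (4*4)^3 mod 19 = 11
j = 11 * 13^(-1) mod 19 = 14

j = 14 (mod 19)


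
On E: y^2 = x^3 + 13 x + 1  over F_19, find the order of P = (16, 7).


Compute successive multiples of P until we hit O:
  1P = (16, 7)
  2P = (13, 7)
  3P = (9, 12)
  4P = (17, 10)
  5P = (14, 18)
  6P = (5, 18)
  7P = (18, 14)
  8P = (2, 4)
  ... (continuing to 25P)
  25P = O

ord(P) = 25


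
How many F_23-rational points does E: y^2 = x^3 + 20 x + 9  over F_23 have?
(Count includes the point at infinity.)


For each x in F_23, count y with y^2 = x^3 + 20 x + 9 mod 23:
  x = 0: RHS = 9, y in [3, 20]  -> 2 point(s)
  x = 3: RHS = 4, y in [2, 21]  -> 2 point(s)
  x = 5: RHS = 4, y in [2, 21]  -> 2 point(s)
  x = 6: RHS = 0, y in [0]  -> 1 point(s)
  x = 7: RHS = 9, y in [3, 20]  -> 2 point(s)
  x = 10: RHS = 13, y in [6, 17]  -> 2 point(s)
  x = 15: RHS = 4, y in [2, 21]  -> 2 point(s)
  x = 16: RHS = 9, y in [3, 20]  -> 2 point(s)
  x = 17: RHS = 18, y in [8, 15]  -> 2 point(s)
  x = 19: RHS = 3, y in [7, 16]  -> 2 point(s)
Affine points: 19. Add the point at infinity: total = 20.

#E(F_23) = 20


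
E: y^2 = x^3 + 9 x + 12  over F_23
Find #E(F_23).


For each x in F_23, count y with y^2 = x^3 + 9 x + 12 mod 23:
  x = 0: RHS = 12, y in [9, 14]  -> 2 point(s)
  x = 6: RHS = 6, y in [11, 12]  -> 2 point(s)
  x = 7: RHS = 4, y in [2, 21]  -> 2 point(s)
  x = 11: RHS = 16, y in [4, 19]  -> 2 point(s)
  x = 12: RHS = 8, y in [10, 13]  -> 2 point(s)
  x = 13: RHS = 3, y in [7, 16]  -> 2 point(s)
  x = 15: RHS = 3, y in [7, 16]  -> 2 point(s)
  x = 17: RHS = 18, y in [8, 15]  -> 2 point(s)
  x = 18: RHS = 3, y in [7, 16]  -> 2 point(s)
  x = 19: RHS = 4, y in [2, 21]  -> 2 point(s)
  x = 20: RHS = 4, y in [2, 21]  -> 2 point(s)
  x = 21: RHS = 9, y in [3, 20]  -> 2 point(s)
  x = 22: RHS = 2, y in [5, 18]  -> 2 point(s)
Affine points: 26. Add the point at infinity: total = 27.

#E(F_23) = 27


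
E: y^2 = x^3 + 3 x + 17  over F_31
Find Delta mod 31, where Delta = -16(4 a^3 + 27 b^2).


4 a^3 + 27 b^2 = 4*3^3 + 27*17^2 = 108 + 7803 = 7911
Delta = -16 * (7911) = -126576
Delta mod 31 = 28

Delta = 28 (mod 31)


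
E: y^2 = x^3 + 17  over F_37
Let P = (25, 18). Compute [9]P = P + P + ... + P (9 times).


k = 9 = 1001_2 (binary, LSB first: 1001)
Double-and-add from P = (25, 18):
  bit 0 = 1: acc = O + (25, 18) = (25, 18)
  bit 1 = 0: acc unchanged = (25, 18)
  bit 2 = 0: acc unchanged = (25, 18)
  bit 3 = 1: acc = (25, 18) + (32, 22) = (6, 14)

9P = (6, 14)


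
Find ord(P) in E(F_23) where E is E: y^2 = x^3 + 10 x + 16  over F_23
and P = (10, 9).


Compute successive multiples of P until we hit O:
  1P = (10, 9)
  2P = (6, 19)
  3P = (19, 2)
  4P = (0, 19)
  5P = (14, 18)
  6P = (17, 4)
  7P = (12, 22)
  8P = (3, 2)
  ... (continuing to 23P)
  23P = O

ord(P) = 23


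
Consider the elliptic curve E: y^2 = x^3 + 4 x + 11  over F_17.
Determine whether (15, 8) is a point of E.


Check whether y^2 = x^3 + 4 x + 11 (mod 17) for (x, y) = (15, 8).
LHS: y^2 = 8^2 mod 17 = 13
RHS: x^3 + 4 x + 11 = 15^3 + 4*15 + 11 mod 17 = 12
LHS != RHS

No, not on the curve


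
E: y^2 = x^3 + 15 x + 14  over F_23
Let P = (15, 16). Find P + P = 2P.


Doubling: s = (3 x1^2 + a) / (2 y1)
s = (3*15^2 + 15) / (2*16) mod 23 = 0
x3 = s^2 - 2 x1 mod 23 = 0^2 - 2*15 = 16
y3 = s (x1 - x3) - y1 mod 23 = 0 * (15 - 16) - 16 = 7

2P = (16, 7)


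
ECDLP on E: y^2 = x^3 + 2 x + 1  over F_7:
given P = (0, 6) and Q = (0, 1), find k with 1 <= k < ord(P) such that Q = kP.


Enumerate multiples of P until we hit Q = (0, 1):
  1P = (0, 6)
  2P = (1, 2)
  3P = (1, 5)
  4P = (0, 1)
Match found at i = 4.

k = 4


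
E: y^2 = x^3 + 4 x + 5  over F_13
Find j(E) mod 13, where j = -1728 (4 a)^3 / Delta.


Delta = -16(4 a^3 + 27 b^2) mod 13 = 2
-1728 * (4 a)^3 = -1728 * (4*4)^3 mod 13 = 1
j = 1 * 2^(-1) mod 13 = 7

j = 7 (mod 13)


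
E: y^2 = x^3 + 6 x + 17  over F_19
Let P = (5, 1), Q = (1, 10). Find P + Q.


P != Q, so use the chord formula.
s = (y2 - y1) / (x2 - x1) = (9) / (15) mod 19 = 12
x3 = s^2 - x1 - x2 mod 19 = 12^2 - 5 - 1 = 5
y3 = s (x1 - x3) - y1 mod 19 = 12 * (5 - 5) - 1 = 18

P + Q = (5, 18)


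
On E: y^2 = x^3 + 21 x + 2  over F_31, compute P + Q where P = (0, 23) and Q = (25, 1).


P != Q, so use the chord formula.
s = (y2 - y1) / (x2 - x1) = (9) / (25) mod 31 = 14
x3 = s^2 - x1 - x2 mod 31 = 14^2 - 0 - 25 = 16
y3 = s (x1 - x3) - y1 mod 31 = 14 * (0 - 16) - 23 = 1

P + Q = (16, 1)


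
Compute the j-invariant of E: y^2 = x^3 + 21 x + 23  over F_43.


Delta = -16(4 a^3 + 27 b^2) mod 43 = 25
-1728 * (4 a)^3 = -1728 * (4*21)^3 mod 43 = 21
j = 21 * 25^(-1) mod 43 = 6

j = 6 (mod 43)


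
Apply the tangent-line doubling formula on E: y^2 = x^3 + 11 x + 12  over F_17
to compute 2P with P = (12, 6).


Doubling: s = (3 x1^2 + a) / (2 y1)
s = (3*12^2 + 11) / (2*6) mod 17 = 10
x3 = s^2 - 2 x1 mod 17 = 10^2 - 2*12 = 8
y3 = s (x1 - x3) - y1 mod 17 = 10 * (12 - 8) - 6 = 0

2P = (8, 0)


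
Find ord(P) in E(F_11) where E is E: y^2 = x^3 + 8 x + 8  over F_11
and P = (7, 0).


Compute successive multiples of P until we hit O:
  1P = (7, 0)
  2P = O

ord(P) = 2


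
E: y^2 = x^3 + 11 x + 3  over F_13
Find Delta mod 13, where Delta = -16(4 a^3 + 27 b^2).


4 a^3 + 27 b^2 = 4*11^3 + 27*3^2 = 5324 + 243 = 5567
Delta = -16 * (5567) = -89072
Delta mod 13 = 4

Delta = 4 (mod 13)


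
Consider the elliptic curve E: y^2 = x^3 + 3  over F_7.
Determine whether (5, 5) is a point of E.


Check whether y^2 = x^3 + 0 x + 3 (mod 7) for (x, y) = (5, 5).
LHS: y^2 = 5^2 mod 7 = 4
RHS: x^3 + 0 x + 3 = 5^3 + 0*5 + 3 mod 7 = 2
LHS != RHS

No, not on the curve


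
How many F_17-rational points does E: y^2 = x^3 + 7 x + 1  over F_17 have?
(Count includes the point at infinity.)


For each x in F_17, count y with y^2 = x^3 + 7 x + 1 mod 17:
  x = 0: RHS = 1, y in [1, 16]  -> 2 point(s)
  x = 1: RHS = 9, y in [3, 14]  -> 2 point(s)
  x = 3: RHS = 15, y in [7, 10]  -> 2 point(s)
  x = 4: RHS = 8, y in [5, 12]  -> 2 point(s)
  x = 5: RHS = 8, y in [5, 12]  -> 2 point(s)
  x = 6: RHS = 4, y in [2, 15]  -> 2 point(s)
  x = 7: RHS = 2, y in [6, 11]  -> 2 point(s)
  x = 8: RHS = 8, y in [5, 12]  -> 2 point(s)
  x = 10: RHS = 0, y in [0]  -> 1 point(s)
  x = 11: RHS = 15, y in [7, 10]  -> 2 point(s)
  x = 14: RHS = 4, y in [2, 15]  -> 2 point(s)
  x = 15: RHS = 13, y in [8, 9]  -> 2 point(s)
Affine points: 23. Add the point at infinity: total = 24.

#E(F_17) = 24


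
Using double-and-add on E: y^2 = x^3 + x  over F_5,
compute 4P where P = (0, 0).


k = 4 = 100_2 (binary, LSB first: 001)
Double-and-add from P = (0, 0):
  bit 0 = 0: acc unchanged = O
  bit 1 = 0: acc unchanged = O
  bit 2 = 1: acc = O + O = O

4P = O


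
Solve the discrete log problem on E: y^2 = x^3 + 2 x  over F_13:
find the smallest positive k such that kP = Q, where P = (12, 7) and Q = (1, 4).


Enumerate multiples of P until we hit Q = (1, 4):
  1P = (12, 7)
  2P = (1, 9)
  3P = (1, 4)
Match found at i = 3.

k = 3


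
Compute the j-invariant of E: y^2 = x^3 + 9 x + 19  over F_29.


Delta = -16(4 a^3 + 27 b^2) mod 29 = 15
-1728 * (4 a)^3 = -1728 * (4*9)^3 mod 29 = 27
j = 27 * 15^(-1) mod 29 = 25

j = 25 (mod 29)


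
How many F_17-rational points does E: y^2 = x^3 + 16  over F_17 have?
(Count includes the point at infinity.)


For each x in F_17, count y with y^2 = x^3 + 0 x + 16 mod 17:
  x = 0: RHS = 16, y in [4, 13]  -> 2 point(s)
  x = 1: RHS = 0, y in [0]  -> 1 point(s)
  x = 3: RHS = 9, y in [3, 14]  -> 2 point(s)
  x = 7: RHS = 2, y in [6, 11]  -> 2 point(s)
  x = 8: RHS = 1, y in [1, 16]  -> 2 point(s)
  x = 10: RHS = 13, y in [8, 9]  -> 2 point(s)
  x = 11: RHS = 4, y in [2, 15]  -> 2 point(s)
  x = 15: RHS = 8, y in [5, 12]  -> 2 point(s)
  x = 16: RHS = 15, y in [7, 10]  -> 2 point(s)
Affine points: 17. Add the point at infinity: total = 18.

#E(F_17) = 18


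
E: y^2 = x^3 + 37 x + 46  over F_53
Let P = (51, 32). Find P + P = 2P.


Doubling: s = (3 x1^2 + a) / (2 y1)
s = (3*51^2 + 37) / (2*32) mod 53 = 43
x3 = s^2 - 2 x1 mod 53 = 43^2 - 2*51 = 51
y3 = s (x1 - x3) - y1 mod 53 = 43 * (51 - 51) - 32 = 21

2P = (51, 21)


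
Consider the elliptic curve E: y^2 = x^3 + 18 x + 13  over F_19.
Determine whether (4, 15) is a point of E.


Check whether y^2 = x^3 + 18 x + 13 (mod 19) for (x, y) = (4, 15).
LHS: y^2 = 15^2 mod 19 = 16
RHS: x^3 + 18 x + 13 = 4^3 + 18*4 + 13 mod 19 = 16
LHS = RHS

Yes, on the curve


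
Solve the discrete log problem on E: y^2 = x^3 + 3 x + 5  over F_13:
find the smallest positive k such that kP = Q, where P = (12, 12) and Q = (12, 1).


Enumerate multiples of P until we hit Q = (12, 1):
  1P = (12, 12)
  2P = (11, 11)
  3P = (4, 9)
  4P = (1, 10)
  5P = (1, 3)
  6P = (4, 4)
  7P = (11, 2)
  8P = (12, 1)
Match found at i = 8.

k = 8


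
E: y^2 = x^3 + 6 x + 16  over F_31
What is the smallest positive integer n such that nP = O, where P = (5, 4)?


Compute successive multiples of P until we hit O:
  1P = (5, 4)
  2P = (0, 4)
  3P = (26, 27)
  4P = (18, 29)
  5P = (15, 3)
  6P = (20, 13)
  7P = (20, 18)
  8P = (15, 28)
  ... (continuing to 13P)
  13P = O

ord(P) = 13


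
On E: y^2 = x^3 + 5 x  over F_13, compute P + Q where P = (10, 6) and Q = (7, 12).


P != Q, so use the chord formula.
s = (y2 - y1) / (x2 - x1) = (6) / (10) mod 13 = 11
x3 = s^2 - x1 - x2 mod 13 = 11^2 - 10 - 7 = 0
y3 = s (x1 - x3) - y1 mod 13 = 11 * (10 - 0) - 6 = 0

P + Q = (0, 0)


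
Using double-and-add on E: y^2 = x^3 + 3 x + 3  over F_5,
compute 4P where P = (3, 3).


k = 4 = 100_2 (binary, LSB first: 001)
Double-and-add from P = (3, 3):
  bit 0 = 0: acc unchanged = O
  bit 1 = 0: acc unchanged = O
  bit 2 = 1: acc = O + (3, 2) = (3, 2)

4P = (3, 2)


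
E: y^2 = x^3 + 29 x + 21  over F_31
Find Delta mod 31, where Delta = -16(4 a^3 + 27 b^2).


4 a^3 + 27 b^2 = 4*29^3 + 27*21^2 = 97556 + 11907 = 109463
Delta = -16 * (109463) = -1751408
Delta mod 31 = 30

Delta = 30 (mod 31)


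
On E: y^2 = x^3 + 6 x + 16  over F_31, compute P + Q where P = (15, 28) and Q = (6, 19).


P != Q, so use the chord formula.
s = (y2 - y1) / (x2 - x1) = (22) / (22) mod 31 = 1
x3 = s^2 - x1 - x2 mod 31 = 1^2 - 15 - 6 = 11
y3 = s (x1 - x3) - y1 mod 31 = 1 * (15 - 11) - 28 = 7

P + Q = (11, 7)


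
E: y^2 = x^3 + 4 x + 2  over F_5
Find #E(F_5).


For each x in F_5, count y with y^2 = x^3 + 4 x + 2 mod 5:
  x = 3: RHS = 1, y in [1, 4]  -> 2 point(s)
Affine points: 2. Add the point at infinity: total = 3.

#E(F_5) = 3


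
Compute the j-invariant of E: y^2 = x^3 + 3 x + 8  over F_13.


Delta = -16(4 a^3 + 27 b^2) mod 13 = 4
-1728 * (4 a)^3 = -1728 * (4*3)^3 mod 13 = 12
j = 12 * 4^(-1) mod 13 = 3

j = 3 (mod 13)


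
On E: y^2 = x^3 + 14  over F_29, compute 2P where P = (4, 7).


Doubling: s = (3 x1^2 + a) / (2 y1)
s = (3*4^2 + 0) / (2*7) mod 29 = 20
x3 = s^2 - 2 x1 mod 29 = 20^2 - 2*4 = 15
y3 = s (x1 - x3) - y1 mod 29 = 20 * (4 - 15) - 7 = 5

2P = (15, 5)


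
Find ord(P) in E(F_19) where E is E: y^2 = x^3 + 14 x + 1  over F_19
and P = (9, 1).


Compute successive multiples of P until we hit O:
  1P = (9, 1)
  2P = (7, 9)
  3P = (0, 1)
  4P = (10, 18)
  5P = (4, 8)
  6P = (11, 17)
  7P = (6, 4)
  8P = (5, 14)
  ... (continuing to 27P)
  27P = O

ord(P) = 27


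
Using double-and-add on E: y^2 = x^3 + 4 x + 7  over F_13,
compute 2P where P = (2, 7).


k = 2 = 10_2 (binary, LSB first: 01)
Double-and-add from P = (2, 7):
  bit 0 = 0: acc unchanged = O
  bit 1 = 1: acc = O + (5, 10) = (5, 10)

2P = (5, 10)


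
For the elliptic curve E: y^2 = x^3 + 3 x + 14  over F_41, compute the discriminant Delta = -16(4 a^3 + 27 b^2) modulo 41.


4 a^3 + 27 b^2 = 4*3^3 + 27*14^2 = 108 + 5292 = 5400
Delta = -16 * (5400) = -86400
Delta mod 41 = 28

Delta = 28 (mod 41)


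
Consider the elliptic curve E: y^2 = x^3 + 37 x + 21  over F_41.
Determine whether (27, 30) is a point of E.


Check whether y^2 = x^3 + 37 x + 21 (mod 41) for (x, y) = (27, 30).
LHS: y^2 = 30^2 mod 41 = 39
RHS: x^3 + 37 x + 21 = 27^3 + 37*27 + 21 mod 41 = 39
LHS = RHS

Yes, on the curve


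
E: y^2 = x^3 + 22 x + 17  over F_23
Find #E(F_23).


For each x in F_23, count y with y^2 = x^3 + 22 x + 17 mod 23:
  x = 2: RHS = 0, y in [0]  -> 1 point(s)
  x = 3: RHS = 18, y in [8, 15]  -> 2 point(s)
  x = 4: RHS = 8, y in [10, 13]  -> 2 point(s)
  x = 7: RHS = 8, y in [10, 13]  -> 2 point(s)
  x = 9: RHS = 1, y in [1, 22]  -> 2 point(s)
  x = 10: RHS = 18, y in [8, 15]  -> 2 point(s)
  x = 11: RHS = 3, y in [7, 16]  -> 2 point(s)
  x = 12: RHS = 8, y in [10, 13]  -> 2 point(s)
  x = 13: RHS = 16, y in [4, 19]  -> 2 point(s)
  x = 16: RHS = 3, y in [7, 16]  -> 2 point(s)
  x = 18: RHS = 12, y in [9, 14]  -> 2 point(s)
  x = 19: RHS = 3, y in [7, 16]  -> 2 point(s)
  x = 20: RHS = 16, y in [4, 19]  -> 2 point(s)
Affine points: 25. Add the point at infinity: total = 26.

#E(F_23) = 26


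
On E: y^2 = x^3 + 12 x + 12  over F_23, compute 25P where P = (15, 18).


k = 25 = 11001_2 (binary, LSB first: 10011)
Double-and-add from P = (15, 18):
  bit 0 = 1: acc = O + (15, 18) = (15, 18)
  bit 1 = 0: acc unchanged = (15, 18)
  bit 2 = 0: acc unchanged = (15, 18)
  bit 3 = 1: acc = (15, 18) + (21, 16) = (5, 17)
  bit 4 = 1: acc = (5, 17) + (6, 1) = (15, 5)

25P = (15, 5)


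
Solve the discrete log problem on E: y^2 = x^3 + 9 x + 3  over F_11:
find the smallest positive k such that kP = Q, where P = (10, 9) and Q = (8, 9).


Enumerate multiples of P until we hit Q = (8, 9):
  1P = (10, 9)
  2P = (0, 5)
  3P = (6, 8)
  4P = (4, 9)
  5P = (8, 2)
  6P = (8, 9)
Match found at i = 6.

k = 6


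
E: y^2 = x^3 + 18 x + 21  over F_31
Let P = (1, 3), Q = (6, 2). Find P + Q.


P != Q, so use the chord formula.
s = (y2 - y1) / (x2 - x1) = (30) / (5) mod 31 = 6
x3 = s^2 - x1 - x2 mod 31 = 6^2 - 1 - 6 = 29
y3 = s (x1 - x3) - y1 mod 31 = 6 * (1 - 29) - 3 = 15

P + Q = (29, 15)


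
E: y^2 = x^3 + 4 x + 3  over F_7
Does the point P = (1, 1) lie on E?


Check whether y^2 = x^3 + 4 x + 3 (mod 7) for (x, y) = (1, 1).
LHS: y^2 = 1^2 mod 7 = 1
RHS: x^3 + 4 x + 3 = 1^3 + 4*1 + 3 mod 7 = 1
LHS = RHS

Yes, on the curve


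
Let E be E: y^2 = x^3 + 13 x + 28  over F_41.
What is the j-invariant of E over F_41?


Delta = -16(4 a^3 + 27 b^2) mod 41 = 35
-1728 * (4 a)^3 = -1728 * (4*13)^3 mod 41 = 9
j = 9 * 35^(-1) mod 41 = 19

j = 19 (mod 41)


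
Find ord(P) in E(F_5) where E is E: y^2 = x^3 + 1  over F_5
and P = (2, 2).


Compute successive multiples of P until we hit O:
  1P = (2, 2)
  2P = (0, 4)
  3P = (4, 0)
  4P = (0, 1)
  5P = (2, 3)
  6P = O

ord(P) = 6


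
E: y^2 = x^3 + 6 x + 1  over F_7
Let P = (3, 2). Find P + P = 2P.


Doubling: s = (3 x1^2 + a) / (2 y1)
s = (3*3^2 + 6) / (2*2) mod 7 = 3
x3 = s^2 - 2 x1 mod 7 = 3^2 - 2*3 = 3
y3 = s (x1 - x3) - y1 mod 7 = 3 * (3 - 3) - 2 = 5

2P = (3, 5)


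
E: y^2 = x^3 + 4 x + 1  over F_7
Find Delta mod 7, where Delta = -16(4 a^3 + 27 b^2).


4 a^3 + 27 b^2 = 4*4^3 + 27*1^2 = 256 + 27 = 283
Delta = -16 * (283) = -4528
Delta mod 7 = 1

Delta = 1 (mod 7)


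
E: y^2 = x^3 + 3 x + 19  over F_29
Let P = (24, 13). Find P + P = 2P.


Doubling: s = (3 x1^2 + a) / (2 y1)
s = (3*24^2 + 3) / (2*13) mod 29 = 3
x3 = s^2 - 2 x1 mod 29 = 3^2 - 2*24 = 19
y3 = s (x1 - x3) - y1 mod 29 = 3 * (24 - 19) - 13 = 2

2P = (19, 2)


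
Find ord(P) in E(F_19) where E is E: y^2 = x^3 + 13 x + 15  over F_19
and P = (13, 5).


Compute successive multiples of P until we hit O:
  1P = (13, 5)
  2P = (18, 1)
  3P = (16, 5)
  4P = (9, 14)
  5P = (8, 17)
  6P = (3, 9)
  7P = (10, 9)
  8P = (2, 12)
  ... (continuing to 24P)
  24P = O

ord(P) = 24


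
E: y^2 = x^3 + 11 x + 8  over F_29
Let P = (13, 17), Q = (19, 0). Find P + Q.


P != Q, so use the chord formula.
s = (y2 - y1) / (x2 - x1) = (12) / (6) mod 29 = 2
x3 = s^2 - x1 - x2 mod 29 = 2^2 - 13 - 19 = 1
y3 = s (x1 - x3) - y1 mod 29 = 2 * (13 - 1) - 17 = 7

P + Q = (1, 7)


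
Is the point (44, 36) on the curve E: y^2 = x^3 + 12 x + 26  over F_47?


Check whether y^2 = x^3 + 12 x + 26 (mod 47) for (x, y) = (44, 36).
LHS: y^2 = 36^2 mod 47 = 27
RHS: x^3 + 12 x + 26 = 44^3 + 12*44 + 26 mod 47 = 10
LHS != RHS

No, not on the curve


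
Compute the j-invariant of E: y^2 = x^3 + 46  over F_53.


Delta = -16(4 a^3 + 27 b^2) mod 53 = 32
-1728 * (4 a)^3 = -1728 * (4*0)^3 mod 53 = 0
j = 0 * 32^(-1) mod 53 = 0

j = 0 (mod 53)


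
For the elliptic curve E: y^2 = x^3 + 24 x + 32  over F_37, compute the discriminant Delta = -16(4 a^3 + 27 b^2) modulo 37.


4 a^3 + 27 b^2 = 4*24^3 + 27*32^2 = 55296 + 27648 = 82944
Delta = -16 * (82944) = -1327104
Delta mod 37 = 12

Delta = 12 (mod 37)


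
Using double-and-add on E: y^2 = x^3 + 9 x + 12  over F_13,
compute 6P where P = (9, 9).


k = 6 = 110_2 (binary, LSB first: 011)
Double-and-add from P = (9, 9):
  bit 0 = 0: acc unchanged = O
  bit 1 = 1: acc = O + (9, 4) = (9, 4)
  bit 2 = 1: acc = (9, 4) + (9, 9) = O

6P = O


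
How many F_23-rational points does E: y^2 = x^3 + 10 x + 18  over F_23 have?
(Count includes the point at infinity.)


For each x in F_23, count y with y^2 = x^3 + 10 x + 18 mod 23:
  x = 0: RHS = 18, y in [8, 15]  -> 2 point(s)
  x = 1: RHS = 6, y in [11, 12]  -> 2 point(s)
  x = 2: RHS = 0, y in [0]  -> 1 point(s)
  x = 3: RHS = 6, y in [11, 12]  -> 2 point(s)
  x = 5: RHS = 9, y in [3, 20]  -> 2 point(s)
  x = 6: RHS = 18, y in [8, 15]  -> 2 point(s)
  x = 8: RHS = 12, y in [9, 14]  -> 2 point(s)
  x = 9: RHS = 9, y in [3, 20]  -> 2 point(s)
  x = 12: RHS = 3, y in [7, 16]  -> 2 point(s)
  x = 14: RHS = 4, y in [2, 21]  -> 2 point(s)
  x = 15: RHS = 1, y in [1, 22]  -> 2 point(s)
  x = 17: RHS = 18, y in [8, 15]  -> 2 point(s)
  x = 18: RHS = 4, y in [2, 21]  -> 2 point(s)
  x = 19: RHS = 6, y in [11, 12]  -> 2 point(s)
  x = 21: RHS = 13, y in [6, 17]  -> 2 point(s)
Affine points: 29. Add the point at infinity: total = 30.

#E(F_23) = 30


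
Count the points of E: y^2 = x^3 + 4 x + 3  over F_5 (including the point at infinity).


For each x in F_5, count y with y^2 = x^3 + 4 x + 3 mod 5:
  x = 2: RHS = 4, y in [2, 3]  -> 2 point(s)
Affine points: 2. Add the point at infinity: total = 3.

#E(F_5) = 3


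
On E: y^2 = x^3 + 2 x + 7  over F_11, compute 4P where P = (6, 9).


k = 4 = 100_2 (binary, LSB first: 001)
Double-and-add from P = (6, 9):
  bit 0 = 0: acc unchanged = O
  bit 1 = 0: acc unchanged = O
  bit 2 = 1: acc = O + (7, 10) = (7, 10)

4P = (7, 10)


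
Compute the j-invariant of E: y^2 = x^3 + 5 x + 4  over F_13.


Delta = -16(4 a^3 + 27 b^2) mod 13 = 12
-1728 * (4 a)^3 = -1728 * (4*5)^3 mod 13 = 5
j = 5 * 12^(-1) mod 13 = 8

j = 8 (mod 13)


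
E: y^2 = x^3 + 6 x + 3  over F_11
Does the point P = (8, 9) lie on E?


Check whether y^2 = x^3 + 6 x + 3 (mod 11) for (x, y) = (8, 9).
LHS: y^2 = 9^2 mod 11 = 4
RHS: x^3 + 6 x + 3 = 8^3 + 6*8 + 3 mod 11 = 2
LHS != RHS

No, not on the curve


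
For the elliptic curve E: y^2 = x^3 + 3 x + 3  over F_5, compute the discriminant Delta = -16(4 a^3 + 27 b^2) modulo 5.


4 a^3 + 27 b^2 = 4*3^3 + 27*3^2 = 108 + 243 = 351
Delta = -16 * (351) = -5616
Delta mod 5 = 4

Delta = 4 (mod 5)


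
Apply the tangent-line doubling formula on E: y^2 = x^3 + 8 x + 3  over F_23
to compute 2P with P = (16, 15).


Doubling: s = (3 x1^2 + a) / (2 y1)
s = (3*16^2 + 8) / (2*15) mod 23 = 9
x3 = s^2 - 2 x1 mod 23 = 9^2 - 2*16 = 3
y3 = s (x1 - x3) - y1 mod 23 = 9 * (16 - 3) - 15 = 10

2P = (3, 10)


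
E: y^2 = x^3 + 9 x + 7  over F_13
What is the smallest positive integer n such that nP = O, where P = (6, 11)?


Compute successive multiples of P until we hit O:
  1P = (6, 11)
  2P = (1, 2)
  3P = (3, 10)
  4P = (7, 6)
  5P = (12, 6)
  6P = (4, 9)
  7P = (4, 4)
  8P = (12, 7)
  ... (continuing to 13P)
  13P = O

ord(P) = 13


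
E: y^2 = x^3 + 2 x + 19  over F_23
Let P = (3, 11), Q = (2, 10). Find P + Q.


P != Q, so use the chord formula.
s = (y2 - y1) / (x2 - x1) = (22) / (22) mod 23 = 1
x3 = s^2 - x1 - x2 mod 23 = 1^2 - 3 - 2 = 19
y3 = s (x1 - x3) - y1 mod 23 = 1 * (3 - 19) - 11 = 19

P + Q = (19, 19)


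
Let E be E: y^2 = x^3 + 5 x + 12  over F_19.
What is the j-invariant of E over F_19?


Delta = -16(4 a^3 + 27 b^2) mod 19 = 16
-1728 * (4 a)^3 = -1728 * (4*5)^3 mod 19 = 1
j = 1 * 16^(-1) mod 19 = 6

j = 6 (mod 19)


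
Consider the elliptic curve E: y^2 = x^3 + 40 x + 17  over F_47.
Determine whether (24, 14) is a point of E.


Check whether y^2 = x^3 + 40 x + 17 (mod 47) for (x, y) = (24, 14).
LHS: y^2 = 14^2 mod 47 = 8
RHS: x^3 + 40 x + 17 = 24^3 + 40*24 + 17 mod 47 = 43
LHS != RHS

No, not on the curve


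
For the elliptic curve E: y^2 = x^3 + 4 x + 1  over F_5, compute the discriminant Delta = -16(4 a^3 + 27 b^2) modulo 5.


4 a^3 + 27 b^2 = 4*4^3 + 27*1^2 = 256 + 27 = 283
Delta = -16 * (283) = -4528
Delta mod 5 = 2

Delta = 2 (mod 5)


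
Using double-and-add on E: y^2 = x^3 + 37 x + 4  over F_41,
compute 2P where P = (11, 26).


k = 2 = 10_2 (binary, LSB first: 01)
Double-and-add from P = (11, 26):
  bit 0 = 0: acc unchanged = O
  bit 1 = 1: acc = O + (10, 29) = (10, 29)

2P = (10, 29)


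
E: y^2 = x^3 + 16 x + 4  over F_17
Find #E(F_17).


For each x in F_17, count y with y^2 = x^3 + 16 x + 4 mod 17:
  x = 0: RHS = 4, y in [2, 15]  -> 2 point(s)
  x = 1: RHS = 4, y in [2, 15]  -> 2 point(s)
  x = 4: RHS = 13, y in [8, 9]  -> 2 point(s)
  x = 7: RHS = 0, y in [0]  -> 1 point(s)
  x = 8: RHS = 15, y in [7, 10]  -> 2 point(s)
  x = 10: RHS = 8, y in [5, 12]  -> 2 point(s)
  x = 11: RHS = 15, y in [7, 10]  -> 2 point(s)
  x = 15: RHS = 15, y in [7, 10]  -> 2 point(s)
  x = 16: RHS = 4, y in [2, 15]  -> 2 point(s)
Affine points: 17. Add the point at infinity: total = 18.

#E(F_17) = 18


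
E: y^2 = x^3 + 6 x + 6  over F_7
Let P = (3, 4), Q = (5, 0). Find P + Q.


P != Q, so use the chord formula.
s = (y2 - y1) / (x2 - x1) = (3) / (2) mod 7 = 5
x3 = s^2 - x1 - x2 mod 7 = 5^2 - 3 - 5 = 3
y3 = s (x1 - x3) - y1 mod 7 = 5 * (3 - 3) - 4 = 3

P + Q = (3, 3)


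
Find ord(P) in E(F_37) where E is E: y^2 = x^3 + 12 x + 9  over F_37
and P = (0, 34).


Compute successive multiples of P until we hit O:
  1P = (0, 34)
  2P = (4, 11)
  3P = (36, 25)
  4P = (8, 5)
  5P = (30, 10)
  6P = (18, 10)
  7P = (29, 17)
  8P = (5, 34)
  ... (continuing to 29P)
  29P = O

ord(P) = 29


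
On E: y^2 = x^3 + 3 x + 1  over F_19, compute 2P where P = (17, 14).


Doubling: s = (3 x1^2 + a) / (2 y1)
s = (3*17^2 + 3) / (2*14) mod 19 = 8
x3 = s^2 - 2 x1 mod 19 = 8^2 - 2*17 = 11
y3 = s (x1 - x3) - y1 mod 19 = 8 * (17 - 11) - 14 = 15

2P = (11, 15)


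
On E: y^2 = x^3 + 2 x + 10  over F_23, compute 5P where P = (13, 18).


k = 5 = 101_2 (binary, LSB first: 101)
Double-and-add from P = (13, 18):
  bit 0 = 1: acc = O + (13, 18) = (13, 18)
  bit 1 = 0: acc unchanged = (13, 18)
  bit 2 = 1: acc = (13, 18) + (6, 13) = (20, 0)

5P = (20, 0)


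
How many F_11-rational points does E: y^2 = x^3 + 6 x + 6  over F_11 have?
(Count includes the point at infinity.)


For each x in F_11, count y with y^2 = x^3 + 6 x + 6 mod 11:
  x = 2: RHS = 4, y in [2, 9]  -> 2 point(s)
  x = 6: RHS = 5, y in [4, 7]  -> 2 point(s)
  x = 8: RHS = 5, y in [4, 7]  -> 2 point(s)
Affine points: 6. Add the point at infinity: total = 7.

#E(F_11) = 7


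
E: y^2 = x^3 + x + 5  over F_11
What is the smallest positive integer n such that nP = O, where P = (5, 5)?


Compute successive multiples of P until we hit O:
  1P = (5, 5)
  2P = (2, 9)
  3P = (7, 5)
  4P = (10, 6)
  5P = (0, 7)
  6P = (0, 4)
  7P = (10, 5)
  8P = (7, 6)
  ... (continuing to 11P)
  11P = O

ord(P) = 11


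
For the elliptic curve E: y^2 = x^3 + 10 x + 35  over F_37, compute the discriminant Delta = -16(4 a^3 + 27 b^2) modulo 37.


4 a^3 + 27 b^2 = 4*10^3 + 27*35^2 = 4000 + 33075 = 37075
Delta = -16 * (37075) = -593200
Delta mod 37 = 21

Delta = 21 (mod 37)


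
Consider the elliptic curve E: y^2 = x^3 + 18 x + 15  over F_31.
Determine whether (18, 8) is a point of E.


Check whether y^2 = x^3 + 18 x + 15 (mod 31) for (x, y) = (18, 8).
LHS: y^2 = 8^2 mod 31 = 2
RHS: x^3 + 18 x + 15 = 18^3 + 18*18 + 15 mod 31 = 2
LHS = RHS

Yes, on the curve


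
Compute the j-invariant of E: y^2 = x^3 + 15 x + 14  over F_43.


Delta = -16(4 a^3 + 27 b^2) mod 43 = 27
-1728 * (4 a)^3 = -1728 * (4*15)^3 mod 43 = 41
j = 41 * 27^(-1) mod 43 = 27

j = 27 (mod 43)


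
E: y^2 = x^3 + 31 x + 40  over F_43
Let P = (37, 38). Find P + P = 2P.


Doubling: s = (3 x1^2 + a) / (2 y1)
s = (3*37^2 + 31) / (2*38) mod 43 = 42
x3 = s^2 - 2 x1 mod 43 = 42^2 - 2*37 = 13
y3 = s (x1 - x3) - y1 mod 43 = 42 * (37 - 13) - 38 = 24

2P = (13, 24)


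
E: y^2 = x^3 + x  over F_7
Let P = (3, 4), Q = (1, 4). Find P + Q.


P != Q, so use the chord formula.
s = (y2 - y1) / (x2 - x1) = (0) / (5) mod 7 = 0
x3 = s^2 - x1 - x2 mod 7 = 0^2 - 3 - 1 = 3
y3 = s (x1 - x3) - y1 mod 7 = 0 * (3 - 3) - 4 = 3

P + Q = (3, 3)


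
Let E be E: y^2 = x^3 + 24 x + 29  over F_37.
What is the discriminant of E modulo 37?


4 a^3 + 27 b^2 = 4*24^3 + 27*29^2 = 55296 + 22707 = 78003
Delta = -16 * (78003) = -1248048
Delta mod 37 = 36

Delta = 36 (mod 37)


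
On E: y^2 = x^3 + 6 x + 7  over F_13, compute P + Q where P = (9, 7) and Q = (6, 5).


P != Q, so use the chord formula.
s = (y2 - y1) / (x2 - x1) = (11) / (10) mod 13 = 5
x3 = s^2 - x1 - x2 mod 13 = 5^2 - 9 - 6 = 10
y3 = s (x1 - x3) - y1 mod 13 = 5 * (9 - 10) - 7 = 1

P + Q = (10, 1)


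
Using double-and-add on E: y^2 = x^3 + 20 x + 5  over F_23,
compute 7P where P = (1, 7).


k = 7 = 111_2 (binary, LSB first: 111)
Double-and-add from P = (1, 7):
  bit 0 = 1: acc = O + (1, 7) = (1, 7)
  bit 1 = 1: acc = (1, 7) + (21, 16) = (10, 20)
  bit 2 = 1: acc = (10, 20) + (5, 0) = (1, 16)

7P = (1, 16)


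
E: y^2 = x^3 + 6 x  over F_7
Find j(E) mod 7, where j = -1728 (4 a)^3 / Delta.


Delta = -16(4 a^3 + 27 b^2) mod 7 = 1
-1728 * (4 a)^3 = -1728 * (4*6)^3 mod 7 = 6
j = 6 * 1^(-1) mod 7 = 6

j = 6 (mod 7)


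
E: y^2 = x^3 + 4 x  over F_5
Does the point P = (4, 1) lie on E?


Check whether y^2 = x^3 + 4 x + 0 (mod 5) for (x, y) = (4, 1).
LHS: y^2 = 1^2 mod 5 = 1
RHS: x^3 + 4 x + 0 = 4^3 + 4*4 + 0 mod 5 = 0
LHS != RHS

No, not on the curve


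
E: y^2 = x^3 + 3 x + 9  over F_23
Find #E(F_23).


For each x in F_23, count y with y^2 = x^3 + 3 x + 9 mod 23:
  x = 0: RHS = 9, y in [3, 20]  -> 2 point(s)
  x = 1: RHS = 13, y in [6, 17]  -> 2 point(s)
  x = 2: RHS = 0, y in [0]  -> 1 point(s)
  x = 4: RHS = 16, y in [4, 19]  -> 2 point(s)
  x = 6: RHS = 13, y in [6, 17]  -> 2 point(s)
  x = 8: RHS = 16, y in [4, 19]  -> 2 point(s)
  x = 9: RHS = 6, y in [11, 12]  -> 2 point(s)
  x = 10: RHS = 4, y in [2, 21]  -> 2 point(s)
  x = 11: RHS = 16, y in [4, 19]  -> 2 point(s)
  x = 12: RHS = 2, y in [5, 18]  -> 2 point(s)
  x = 14: RHS = 12, y in [9, 14]  -> 2 point(s)
  x = 15: RHS = 2, y in [5, 18]  -> 2 point(s)
  x = 16: RHS = 13, y in [6, 17]  -> 2 point(s)
  x = 19: RHS = 2, y in [5, 18]  -> 2 point(s)
  x = 21: RHS = 18, y in [8, 15]  -> 2 point(s)
Affine points: 29. Add the point at infinity: total = 30.

#E(F_23) = 30


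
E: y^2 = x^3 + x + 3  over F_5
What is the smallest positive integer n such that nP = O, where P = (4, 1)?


Compute successive multiples of P until we hit O:
  1P = (4, 1)
  2P = (1, 0)
  3P = (4, 4)
  4P = O

ord(P) = 4


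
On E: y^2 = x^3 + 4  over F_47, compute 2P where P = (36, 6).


Doubling: s = (3 x1^2 + a) / (2 y1)
s = (3*36^2 + 0) / (2*6) mod 47 = 42
x3 = s^2 - 2 x1 mod 47 = 42^2 - 2*36 = 0
y3 = s (x1 - x3) - y1 mod 47 = 42 * (36 - 0) - 6 = 2

2P = (0, 2)


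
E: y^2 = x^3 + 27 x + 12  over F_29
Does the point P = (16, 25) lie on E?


Check whether y^2 = x^3 + 27 x + 12 (mod 29) for (x, y) = (16, 25).
LHS: y^2 = 25^2 mod 29 = 16
RHS: x^3 + 27 x + 12 = 16^3 + 27*16 + 12 mod 29 = 16
LHS = RHS

Yes, on the curve


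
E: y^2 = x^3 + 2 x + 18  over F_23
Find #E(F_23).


For each x in F_23, count y with y^2 = x^3 + 2 x + 18 mod 23:
  x = 0: RHS = 18, y in [8, 15]  -> 2 point(s)
  x = 6: RHS = 16, y in [4, 19]  -> 2 point(s)
  x = 9: RHS = 6, y in [11, 12]  -> 2 point(s)
  x = 10: RHS = 3, y in [7, 16]  -> 2 point(s)
  x = 16: RHS = 6, y in [11, 12]  -> 2 point(s)
  x = 20: RHS = 8, y in [10, 13]  -> 2 point(s)
  x = 21: RHS = 6, y in [11, 12]  -> 2 point(s)
Affine points: 14. Add the point at infinity: total = 15.

#E(F_23) = 15


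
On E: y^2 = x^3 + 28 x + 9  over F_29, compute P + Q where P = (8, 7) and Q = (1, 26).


P != Q, so use the chord formula.
s = (y2 - y1) / (x2 - x1) = (19) / (22) mod 29 = 18
x3 = s^2 - x1 - x2 mod 29 = 18^2 - 8 - 1 = 25
y3 = s (x1 - x3) - y1 mod 29 = 18 * (8 - 25) - 7 = 6

P + Q = (25, 6)


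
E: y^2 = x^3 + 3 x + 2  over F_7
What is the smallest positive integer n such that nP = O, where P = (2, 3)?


Compute successive multiples of P until we hit O:
  1P = (2, 3)
  2P = (4, 6)
  3P = (5, 3)
  4P = (0, 4)
  5P = (0, 3)
  6P = (5, 4)
  7P = (4, 1)
  8P = (2, 4)
  ... (continuing to 9P)
  9P = O

ord(P) = 9


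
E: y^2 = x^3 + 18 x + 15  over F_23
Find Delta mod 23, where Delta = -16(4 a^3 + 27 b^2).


4 a^3 + 27 b^2 = 4*18^3 + 27*15^2 = 23328 + 6075 = 29403
Delta = -16 * (29403) = -470448
Delta mod 23 = 17

Delta = 17 (mod 23)


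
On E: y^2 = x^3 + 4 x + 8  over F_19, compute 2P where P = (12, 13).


Doubling: s = (3 x1^2 + a) / (2 y1)
s = (3*12^2 + 4) / (2*13) mod 19 = 8
x3 = s^2 - 2 x1 mod 19 = 8^2 - 2*12 = 2
y3 = s (x1 - x3) - y1 mod 19 = 8 * (12 - 2) - 13 = 10

2P = (2, 10)


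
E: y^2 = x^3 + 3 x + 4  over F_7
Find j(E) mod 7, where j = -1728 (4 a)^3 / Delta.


Delta = -16(4 a^3 + 27 b^2) mod 7 = 5
-1728 * (4 a)^3 = -1728 * (4*3)^3 mod 7 = 6
j = 6 * 5^(-1) mod 7 = 4

j = 4 (mod 7)


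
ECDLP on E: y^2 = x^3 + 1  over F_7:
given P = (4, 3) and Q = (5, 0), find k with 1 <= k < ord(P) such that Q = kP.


Enumerate multiples of P until we hit Q = (5, 0):
  1P = (4, 3)
  2P = (0, 1)
  3P = (5, 0)
Match found at i = 3.

k = 3


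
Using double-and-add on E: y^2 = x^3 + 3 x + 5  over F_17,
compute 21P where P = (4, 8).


k = 21 = 10101_2 (binary, LSB first: 10101)
Double-and-add from P = (4, 8):
  bit 0 = 1: acc = O + (4, 8) = (4, 8)
  bit 1 = 0: acc unchanged = (4, 8)
  bit 2 = 1: acc = (4, 8) + (12, 1) = (10, 10)
  bit 3 = 0: acc unchanged = (10, 10)
  bit 4 = 1: acc = (10, 10) + (16, 16) = (9, 8)

21P = (9, 8)


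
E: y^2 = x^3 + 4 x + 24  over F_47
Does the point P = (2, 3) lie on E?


Check whether y^2 = x^3 + 4 x + 24 (mod 47) for (x, y) = (2, 3).
LHS: y^2 = 3^2 mod 47 = 9
RHS: x^3 + 4 x + 24 = 2^3 + 4*2 + 24 mod 47 = 40
LHS != RHS

No, not on the curve


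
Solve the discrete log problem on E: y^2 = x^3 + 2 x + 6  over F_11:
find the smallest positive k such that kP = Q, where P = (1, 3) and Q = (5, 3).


Enumerate multiples of P until we hit Q = (5, 3):
  1P = (1, 3)
  2P = (10, 6)
  3P = (5, 3)
Match found at i = 3.

k = 3


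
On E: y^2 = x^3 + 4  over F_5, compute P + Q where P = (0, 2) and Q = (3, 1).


P != Q, so use the chord formula.
s = (y2 - y1) / (x2 - x1) = (4) / (3) mod 5 = 3
x3 = s^2 - x1 - x2 mod 5 = 3^2 - 0 - 3 = 1
y3 = s (x1 - x3) - y1 mod 5 = 3 * (0 - 1) - 2 = 0

P + Q = (1, 0)


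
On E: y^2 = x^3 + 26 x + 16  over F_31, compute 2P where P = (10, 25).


k = 2 = 10_2 (binary, LSB first: 01)
Double-and-add from P = (10, 25):
  bit 0 = 0: acc unchanged = O
  bit 1 = 1: acc = O + (30, 12) = (30, 12)

2P = (30, 12)


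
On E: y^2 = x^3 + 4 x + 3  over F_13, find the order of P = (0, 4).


Compute successive multiples of P until we hit O:
  1P = (0, 4)
  2P = (10, 4)
  3P = (3, 9)
  4P = (7, 6)
  5P = (9, 12)
  6P = (8, 12)
  7P = (6, 3)
  8P = (11, 0)
  ... (continuing to 16P)
  16P = O

ord(P) = 16


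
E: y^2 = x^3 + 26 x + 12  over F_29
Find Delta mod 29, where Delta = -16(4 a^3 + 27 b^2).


4 a^3 + 27 b^2 = 4*26^3 + 27*12^2 = 70304 + 3888 = 74192
Delta = -16 * (74192) = -1187072
Delta mod 29 = 14

Delta = 14 (mod 29)


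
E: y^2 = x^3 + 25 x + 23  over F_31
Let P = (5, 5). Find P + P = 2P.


Doubling: s = (3 x1^2 + a) / (2 y1)
s = (3*5^2 + 25) / (2*5) mod 31 = 10
x3 = s^2 - 2 x1 mod 31 = 10^2 - 2*5 = 28
y3 = s (x1 - x3) - y1 mod 31 = 10 * (5 - 28) - 5 = 13

2P = (28, 13)


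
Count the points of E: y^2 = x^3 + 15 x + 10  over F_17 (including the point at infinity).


For each x in F_17, count y with y^2 = x^3 + 15 x + 10 mod 17:
  x = 1: RHS = 9, y in [3, 14]  -> 2 point(s)
  x = 4: RHS = 15, y in [7, 10]  -> 2 point(s)
  x = 7: RHS = 16, y in [4, 13]  -> 2 point(s)
  x = 8: RHS = 13, y in [8, 9]  -> 2 point(s)
  x = 10: RHS = 4, y in [2, 15]  -> 2 point(s)
Affine points: 10. Add the point at infinity: total = 11.

#E(F_17) = 11


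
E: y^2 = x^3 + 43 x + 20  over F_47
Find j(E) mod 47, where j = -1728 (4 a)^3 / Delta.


Delta = -16(4 a^3 + 27 b^2) mod 47 = 26
-1728 * (4 a)^3 = -1728 * (4*43)^3 mod 47 = 17
j = 17 * 26^(-1) mod 47 = 35

j = 35 (mod 47)


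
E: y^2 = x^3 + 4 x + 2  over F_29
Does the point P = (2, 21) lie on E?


Check whether y^2 = x^3 + 4 x + 2 (mod 29) for (x, y) = (2, 21).
LHS: y^2 = 21^2 mod 29 = 6
RHS: x^3 + 4 x + 2 = 2^3 + 4*2 + 2 mod 29 = 18
LHS != RHS

No, not on the curve


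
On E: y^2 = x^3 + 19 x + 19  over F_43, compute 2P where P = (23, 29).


Doubling: s = (3 x1^2 + a) / (2 y1)
s = (3*23^2 + 19) / (2*29) mod 43 = 1
x3 = s^2 - 2 x1 mod 43 = 1^2 - 2*23 = 41
y3 = s (x1 - x3) - y1 mod 43 = 1 * (23 - 41) - 29 = 39

2P = (41, 39)


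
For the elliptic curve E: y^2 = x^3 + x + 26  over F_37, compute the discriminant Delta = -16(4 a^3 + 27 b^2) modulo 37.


4 a^3 + 27 b^2 = 4*1^3 + 27*26^2 = 4 + 18252 = 18256
Delta = -16 * (18256) = -292096
Delta mod 37 = 19

Delta = 19 (mod 37)


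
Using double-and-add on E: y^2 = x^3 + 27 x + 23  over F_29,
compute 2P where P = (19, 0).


k = 2 = 10_2 (binary, LSB first: 01)
Double-and-add from P = (19, 0):
  bit 0 = 0: acc unchanged = O
  bit 1 = 1: acc = O + O = O

2P = O


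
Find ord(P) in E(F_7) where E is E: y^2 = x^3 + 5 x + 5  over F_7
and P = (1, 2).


Compute successive multiples of P until we hit O:
  1P = (1, 2)
  2P = (2, 3)
  3P = (5, 1)
  4P = (5, 6)
  5P = (2, 4)
  6P = (1, 5)
  7P = O

ord(P) = 7


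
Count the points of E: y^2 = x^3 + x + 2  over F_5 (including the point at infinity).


For each x in F_5, count y with y^2 = x^3 + 1 x + 2 mod 5:
  x = 1: RHS = 4, y in [2, 3]  -> 2 point(s)
  x = 4: RHS = 0, y in [0]  -> 1 point(s)
Affine points: 3. Add the point at infinity: total = 4.

#E(F_5) = 4


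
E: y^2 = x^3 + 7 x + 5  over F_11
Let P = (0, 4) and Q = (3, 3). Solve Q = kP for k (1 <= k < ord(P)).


Enumerate multiples of P until we hit Q = (3, 3):
  1P = (0, 4)
  2P = (3, 3)
Match found at i = 2.

k = 2


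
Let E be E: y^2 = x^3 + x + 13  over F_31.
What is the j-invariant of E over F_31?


Delta = -16(4 a^3 + 27 b^2) mod 31 = 26
-1728 * (4 a)^3 = -1728 * (4*1)^3 mod 31 = 16
j = 16 * 26^(-1) mod 31 = 3

j = 3 (mod 31)


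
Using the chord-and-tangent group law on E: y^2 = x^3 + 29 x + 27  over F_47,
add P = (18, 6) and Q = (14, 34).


P != Q, so use the chord formula.
s = (y2 - y1) / (x2 - x1) = (28) / (43) mod 47 = 40
x3 = s^2 - x1 - x2 mod 47 = 40^2 - 18 - 14 = 17
y3 = s (x1 - x3) - y1 mod 47 = 40 * (18 - 17) - 6 = 34

P + Q = (17, 34)


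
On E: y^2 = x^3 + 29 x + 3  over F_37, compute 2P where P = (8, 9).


Doubling: s = (3 x1^2 + a) / (2 y1)
s = (3*8^2 + 29) / (2*9) mod 37 = 2
x3 = s^2 - 2 x1 mod 37 = 2^2 - 2*8 = 25
y3 = s (x1 - x3) - y1 mod 37 = 2 * (8 - 25) - 9 = 31

2P = (25, 31)


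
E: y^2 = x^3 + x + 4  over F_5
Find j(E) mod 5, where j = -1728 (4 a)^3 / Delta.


Delta = -16(4 a^3 + 27 b^2) mod 5 = 4
-1728 * (4 a)^3 = -1728 * (4*1)^3 mod 5 = 3
j = 3 * 4^(-1) mod 5 = 2

j = 2 (mod 5)


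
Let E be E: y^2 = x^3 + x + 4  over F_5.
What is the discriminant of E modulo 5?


4 a^3 + 27 b^2 = 4*1^3 + 27*4^2 = 4 + 432 = 436
Delta = -16 * (436) = -6976
Delta mod 5 = 4

Delta = 4 (mod 5)


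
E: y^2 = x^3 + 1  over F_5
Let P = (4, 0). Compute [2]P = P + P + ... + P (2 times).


k = 2 = 10_2 (binary, LSB first: 01)
Double-and-add from P = (4, 0):
  bit 0 = 0: acc unchanged = O
  bit 1 = 1: acc = O + O = O

2P = O


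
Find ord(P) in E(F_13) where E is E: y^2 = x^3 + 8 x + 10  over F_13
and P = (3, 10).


Compute successive multiples of P until we hit O:
  1P = (3, 10)
  2P = (6, 1)
  3P = (0, 7)
  4P = (11, 8)
  5P = (8, 1)
  6P = (12, 1)
  7P = (12, 12)
  8P = (8, 12)
  ... (continuing to 13P)
  13P = O

ord(P) = 13


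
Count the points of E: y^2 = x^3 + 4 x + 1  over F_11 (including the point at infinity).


For each x in F_11, count y with y^2 = x^3 + 4 x + 1 mod 11:
  x = 0: RHS = 1, y in [1, 10]  -> 2 point(s)
  x = 4: RHS = 4, y in [2, 9]  -> 2 point(s)
  x = 5: RHS = 3, y in [5, 6]  -> 2 point(s)
  x = 7: RHS = 9, y in [3, 8]  -> 2 point(s)
Affine points: 8. Add the point at infinity: total = 9.

#E(F_11) = 9
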